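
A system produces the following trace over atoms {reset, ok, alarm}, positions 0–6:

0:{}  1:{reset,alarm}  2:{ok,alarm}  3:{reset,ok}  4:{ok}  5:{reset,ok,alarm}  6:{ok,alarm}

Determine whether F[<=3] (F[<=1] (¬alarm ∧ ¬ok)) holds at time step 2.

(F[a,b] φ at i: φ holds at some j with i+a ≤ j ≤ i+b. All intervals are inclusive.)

No

Check F[<=1] (¬alarm ∧ ¬ok) at each j in [2,5]:
  j=2: fails (none in [2,3])
  j=3: fails (none in [3,4])
  j=4: fails (none in [4,5])
  j=5: fails (none in [5,6])
No position in the window satisfies it → formula fails.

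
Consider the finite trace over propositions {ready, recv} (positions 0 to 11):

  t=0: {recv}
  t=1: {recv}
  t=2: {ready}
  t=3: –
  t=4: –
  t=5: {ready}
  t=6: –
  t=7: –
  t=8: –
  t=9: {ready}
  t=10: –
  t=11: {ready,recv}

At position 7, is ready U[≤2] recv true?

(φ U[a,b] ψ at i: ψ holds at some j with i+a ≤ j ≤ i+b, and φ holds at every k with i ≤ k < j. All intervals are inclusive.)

Need some j in [7,9] with recv, and ready at every k in [7,j-1].
  j=7: recv false.
  j=8: recv false.
  j=9: recv false.
No j in the window works → until fails.

False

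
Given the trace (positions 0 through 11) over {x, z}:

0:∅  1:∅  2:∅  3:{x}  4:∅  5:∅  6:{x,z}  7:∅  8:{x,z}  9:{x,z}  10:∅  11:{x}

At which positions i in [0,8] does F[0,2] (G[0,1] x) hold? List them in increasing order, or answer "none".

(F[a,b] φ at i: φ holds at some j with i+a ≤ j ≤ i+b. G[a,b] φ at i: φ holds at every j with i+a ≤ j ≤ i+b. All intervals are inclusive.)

6, 7, 8

Evaluate at each i in [0,8]:
  i=0: ✗ (none in [0,2])
  i=1: ✗ (none in [1,3])
  i=2: ✗ (none in [2,4])
  i=3: ✗ (none in [3,5])
  i=4: ✗ (none in [4,6])
  i=5: ✗ (none in [5,7])
  i=6: ✓ (witness j=8)
  i=7: ✓ (witness j=8)
  i=8: ✓ (witness j=8)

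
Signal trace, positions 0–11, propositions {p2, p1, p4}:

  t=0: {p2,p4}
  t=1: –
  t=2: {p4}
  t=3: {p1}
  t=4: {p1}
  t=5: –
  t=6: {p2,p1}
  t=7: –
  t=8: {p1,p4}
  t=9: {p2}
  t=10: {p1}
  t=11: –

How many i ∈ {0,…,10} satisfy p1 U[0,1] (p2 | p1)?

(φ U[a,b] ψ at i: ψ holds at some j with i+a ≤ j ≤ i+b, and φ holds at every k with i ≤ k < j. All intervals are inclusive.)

Evaluate at each i in [0,10]:
  i=0: ✓ (rhs at j=0)
  i=1: ✗ (no rhs in [1,2])
  i=2: ✗ (lhs fails at k=2 before rhs at j=3)
  i=3: ✓ (rhs at j=3)
  i=4: ✓ (rhs at j=4)
  i=5: ✗ (lhs fails at k=5 before rhs at j=6)
  i=6: ✓ (rhs at j=6)
  i=7: ✗ (lhs fails at k=7 before rhs at j=8)
  i=8: ✓ (rhs at j=8)
  i=9: ✓ (rhs at j=9)
  i=10: ✓ (rhs at j=10)
Positions where it holds: {0, 3, 4, 6, 8, 9, 10} → 7.

7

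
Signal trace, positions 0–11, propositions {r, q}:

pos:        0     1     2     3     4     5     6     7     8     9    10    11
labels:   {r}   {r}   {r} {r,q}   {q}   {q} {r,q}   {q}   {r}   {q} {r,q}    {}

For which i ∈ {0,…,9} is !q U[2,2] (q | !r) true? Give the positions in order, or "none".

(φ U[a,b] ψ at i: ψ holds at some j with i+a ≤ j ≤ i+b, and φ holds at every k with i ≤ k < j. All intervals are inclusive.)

Evaluate at each i in [0,9]:
  i=0: ✗ (no rhs in [2,2])
  i=1: ✓ (rhs at j=3; lhs holds on [1,2])
  i=2: ✗ (lhs fails at k=3 before rhs at j=4)
  i=3: ✗ (lhs fails at k=3 before rhs at j=5)
  i=4: ✗ (lhs fails at k=4 before rhs at j=6)
  i=5: ✗ (lhs fails at k=5 before rhs at j=7)
  i=6: ✗ (no rhs in [8,8])
  i=7: ✗ (lhs fails at k=7 before rhs at j=9)
  i=8: ✗ (lhs fails at k=9 before rhs at j=10)
  i=9: ✗ (lhs fails at k=9 before rhs at j=11)

1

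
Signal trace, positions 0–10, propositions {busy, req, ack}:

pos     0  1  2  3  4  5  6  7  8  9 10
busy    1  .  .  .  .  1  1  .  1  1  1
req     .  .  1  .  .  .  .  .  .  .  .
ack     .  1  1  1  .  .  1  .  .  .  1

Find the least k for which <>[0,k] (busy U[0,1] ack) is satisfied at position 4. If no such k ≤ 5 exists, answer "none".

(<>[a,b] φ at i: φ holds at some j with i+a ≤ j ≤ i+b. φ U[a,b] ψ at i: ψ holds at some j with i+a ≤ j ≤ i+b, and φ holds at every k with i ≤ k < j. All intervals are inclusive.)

1

Scan j = 4,5,… for (busy U[0,1] ack):
  j=4: fails
  j=5: holds
First hit at j=5, so smallest k = 5-4 = 1.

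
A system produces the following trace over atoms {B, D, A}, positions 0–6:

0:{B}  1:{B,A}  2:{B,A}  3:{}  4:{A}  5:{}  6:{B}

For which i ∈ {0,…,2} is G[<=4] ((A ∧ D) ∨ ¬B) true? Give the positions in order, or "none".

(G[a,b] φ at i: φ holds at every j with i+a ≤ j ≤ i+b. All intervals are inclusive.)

Evaluate at each i in [0,2]:
  i=0: ✗ (fails at j=0)
  i=1: ✗ (fails at j=1)
  i=2: ✗ (fails at j=2)

none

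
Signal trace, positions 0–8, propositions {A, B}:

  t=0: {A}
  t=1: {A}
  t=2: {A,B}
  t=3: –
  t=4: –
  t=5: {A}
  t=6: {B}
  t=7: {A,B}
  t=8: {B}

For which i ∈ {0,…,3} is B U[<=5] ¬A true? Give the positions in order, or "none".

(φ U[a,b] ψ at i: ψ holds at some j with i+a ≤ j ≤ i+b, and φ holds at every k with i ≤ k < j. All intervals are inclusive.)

2, 3

Evaluate at each i in [0,3]:
  i=0: ✗ (lhs fails at k=0 before rhs at j=3)
  i=1: ✗ (lhs fails at k=1 before rhs at j=3)
  i=2: ✓ (rhs at j=3; lhs holds on [2,2])
  i=3: ✓ (rhs at j=3)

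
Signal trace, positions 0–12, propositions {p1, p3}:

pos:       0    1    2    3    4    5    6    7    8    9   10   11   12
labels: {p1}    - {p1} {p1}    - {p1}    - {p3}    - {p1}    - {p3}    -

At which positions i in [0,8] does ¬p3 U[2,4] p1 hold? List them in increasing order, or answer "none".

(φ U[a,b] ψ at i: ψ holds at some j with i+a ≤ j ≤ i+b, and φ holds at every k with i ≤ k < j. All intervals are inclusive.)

Evaluate at each i in [0,8]:
  i=0: ✓ (rhs at j=2; lhs holds on [0,1])
  i=1: ✓ (rhs at j=3; lhs holds on [1,2])
  i=2: ✓ (rhs at j=5; lhs holds on [2,4])
  i=3: ✓ (rhs at j=5; lhs holds on [3,4])
  i=4: ✗ (no rhs in [6,8])
  i=5: ✗ (lhs fails at k=7 before rhs at j=9)
  i=6: ✗ (lhs fails at k=7 before rhs at j=9)
  i=7: ✗ (lhs fails at k=7 before rhs at j=9)
  i=8: ✗ (no rhs in [10,12])

0, 1, 2, 3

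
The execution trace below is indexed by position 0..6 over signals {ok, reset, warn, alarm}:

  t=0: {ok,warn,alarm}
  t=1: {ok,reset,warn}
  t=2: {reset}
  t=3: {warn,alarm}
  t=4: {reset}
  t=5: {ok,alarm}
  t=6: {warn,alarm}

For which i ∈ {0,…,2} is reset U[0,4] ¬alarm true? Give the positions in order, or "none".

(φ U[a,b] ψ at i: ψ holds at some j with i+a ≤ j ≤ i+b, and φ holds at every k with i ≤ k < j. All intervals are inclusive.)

Evaluate at each i in [0,2]:
  i=0: ✗ (lhs fails at k=0 before rhs at j=1)
  i=1: ✓ (rhs at j=1)
  i=2: ✓ (rhs at j=2)

1, 2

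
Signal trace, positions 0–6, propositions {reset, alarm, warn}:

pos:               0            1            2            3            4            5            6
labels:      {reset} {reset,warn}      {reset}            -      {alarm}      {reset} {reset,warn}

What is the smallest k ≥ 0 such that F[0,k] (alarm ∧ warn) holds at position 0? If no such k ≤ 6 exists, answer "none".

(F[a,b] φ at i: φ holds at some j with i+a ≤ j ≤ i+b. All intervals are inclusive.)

none

Scan j = 0,1,… for (alarm ∧ warn):
  j=0: fails
  j=1: fails
  j=2: fails
  j=3: fails
  j=4: fails
  j=5: fails
  j=6: fails
No j in [0,6] satisfies it → none.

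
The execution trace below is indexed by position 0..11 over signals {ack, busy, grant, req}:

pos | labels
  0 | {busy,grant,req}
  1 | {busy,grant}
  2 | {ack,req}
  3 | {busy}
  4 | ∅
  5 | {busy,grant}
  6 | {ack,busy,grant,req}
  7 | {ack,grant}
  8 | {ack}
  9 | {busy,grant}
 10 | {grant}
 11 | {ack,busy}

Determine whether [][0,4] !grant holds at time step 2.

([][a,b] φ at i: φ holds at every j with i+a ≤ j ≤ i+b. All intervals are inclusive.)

False

Check !grant at every j in [2,6]:
  j=2: true
  j=3: true
  j=4: true
  j=5: false
  j=6: false
Fails at j=5 → formula fails.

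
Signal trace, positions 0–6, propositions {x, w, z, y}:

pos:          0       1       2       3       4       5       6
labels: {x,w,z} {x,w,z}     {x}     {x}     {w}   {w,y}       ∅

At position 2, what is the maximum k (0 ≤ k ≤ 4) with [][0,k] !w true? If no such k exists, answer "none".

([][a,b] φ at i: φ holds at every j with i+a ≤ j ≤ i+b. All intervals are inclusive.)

!w must hold from j=2 onward; find where it first fails.
  j=2: holds
  j=3: holds
  j=4: fails
Holds on [2,3], so largest k = 1.

1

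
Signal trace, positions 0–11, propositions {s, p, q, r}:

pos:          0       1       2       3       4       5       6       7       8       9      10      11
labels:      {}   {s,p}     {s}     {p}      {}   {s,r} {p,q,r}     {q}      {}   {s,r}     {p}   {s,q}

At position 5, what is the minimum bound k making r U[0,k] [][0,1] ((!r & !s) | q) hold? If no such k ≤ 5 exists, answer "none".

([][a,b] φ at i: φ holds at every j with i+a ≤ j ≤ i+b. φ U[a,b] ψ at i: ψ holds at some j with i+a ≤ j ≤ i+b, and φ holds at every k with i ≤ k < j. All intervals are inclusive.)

1

Need earliest j ≥ 5 with [][0,1] ((!r & !s) | q), and r at every k in [5,j-1].
  j=5: rhs fails.
  j=6: rhs holds; lhs holds on [5,5]. k = 1.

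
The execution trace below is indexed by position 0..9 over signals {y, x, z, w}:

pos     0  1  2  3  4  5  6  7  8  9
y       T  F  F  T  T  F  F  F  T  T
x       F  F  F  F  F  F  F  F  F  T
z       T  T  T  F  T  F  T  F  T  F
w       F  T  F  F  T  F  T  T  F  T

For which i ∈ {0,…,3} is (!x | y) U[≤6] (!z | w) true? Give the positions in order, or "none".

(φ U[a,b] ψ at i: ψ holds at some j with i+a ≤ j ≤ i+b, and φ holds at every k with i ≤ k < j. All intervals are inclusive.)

0, 1, 2, 3

Evaluate at each i in [0,3]:
  i=0: ✓ (rhs at j=1; lhs holds on [0,0])
  i=1: ✓ (rhs at j=1)
  i=2: ✓ (rhs at j=3; lhs holds on [2,2])
  i=3: ✓ (rhs at j=3)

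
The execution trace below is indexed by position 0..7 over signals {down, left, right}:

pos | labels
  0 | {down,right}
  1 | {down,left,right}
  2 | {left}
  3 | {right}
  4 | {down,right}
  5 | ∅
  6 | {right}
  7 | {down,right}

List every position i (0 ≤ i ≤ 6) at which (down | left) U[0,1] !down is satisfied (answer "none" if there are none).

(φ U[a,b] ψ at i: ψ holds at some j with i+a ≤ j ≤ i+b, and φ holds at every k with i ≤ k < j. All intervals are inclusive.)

Evaluate at each i in [0,6]:
  i=0: ✗ (no rhs in [0,1])
  i=1: ✓ (rhs at j=2; lhs holds on [1,1])
  i=2: ✓ (rhs at j=2)
  i=3: ✓ (rhs at j=3)
  i=4: ✓ (rhs at j=5; lhs holds on [4,4])
  i=5: ✓ (rhs at j=5)
  i=6: ✓ (rhs at j=6)

1, 2, 3, 4, 5, 6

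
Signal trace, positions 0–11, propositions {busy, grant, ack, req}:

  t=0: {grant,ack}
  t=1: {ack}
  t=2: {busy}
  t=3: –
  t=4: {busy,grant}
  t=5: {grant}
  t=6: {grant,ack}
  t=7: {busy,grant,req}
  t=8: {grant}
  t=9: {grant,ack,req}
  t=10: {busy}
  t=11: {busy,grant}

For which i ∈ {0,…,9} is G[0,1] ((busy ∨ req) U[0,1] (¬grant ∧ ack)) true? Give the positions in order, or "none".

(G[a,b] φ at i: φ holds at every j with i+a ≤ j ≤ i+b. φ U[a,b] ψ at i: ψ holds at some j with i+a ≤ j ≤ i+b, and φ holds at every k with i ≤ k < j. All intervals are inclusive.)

Evaluate at each i in [0,9]:
  i=0: ✗ (fails at j=0)
  i=1: ✗ (fails at j=2)
  i=2: ✗ (fails at j=2)
  i=3: ✗ (fails at j=3)
  i=4: ✗ (fails at j=4)
  i=5: ✗ (fails at j=5)
  i=6: ✗ (fails at j=6)
  i=7: ✗ (fails at j=7)
  i=8: ✗ (fails at j=8)
  i=9: ✗ (fails at j=9)

none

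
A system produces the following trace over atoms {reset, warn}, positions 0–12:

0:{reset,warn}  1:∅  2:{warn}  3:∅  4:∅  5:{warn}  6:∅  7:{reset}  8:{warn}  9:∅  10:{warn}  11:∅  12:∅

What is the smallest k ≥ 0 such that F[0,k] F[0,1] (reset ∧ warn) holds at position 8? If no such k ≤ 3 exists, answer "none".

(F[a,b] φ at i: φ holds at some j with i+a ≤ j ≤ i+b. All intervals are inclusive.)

none

Scan j = 8,9,… for F[0,1] (reset ∧ warn):
  j=8: fails
  j=9: fails
  j=10: fails
  j=11: fails
No j in [8,11] satisfies it → none.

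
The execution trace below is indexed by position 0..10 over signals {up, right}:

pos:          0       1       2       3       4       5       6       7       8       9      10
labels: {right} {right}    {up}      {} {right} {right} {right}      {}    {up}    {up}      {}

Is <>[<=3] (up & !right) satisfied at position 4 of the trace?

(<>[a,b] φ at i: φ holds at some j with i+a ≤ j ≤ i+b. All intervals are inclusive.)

Check (up & !right) at each j in [4,7]:
  j=4: false
  j=5: false
  j=6: false
  j=7: false
No position in the window satisfies it → formula fails.

False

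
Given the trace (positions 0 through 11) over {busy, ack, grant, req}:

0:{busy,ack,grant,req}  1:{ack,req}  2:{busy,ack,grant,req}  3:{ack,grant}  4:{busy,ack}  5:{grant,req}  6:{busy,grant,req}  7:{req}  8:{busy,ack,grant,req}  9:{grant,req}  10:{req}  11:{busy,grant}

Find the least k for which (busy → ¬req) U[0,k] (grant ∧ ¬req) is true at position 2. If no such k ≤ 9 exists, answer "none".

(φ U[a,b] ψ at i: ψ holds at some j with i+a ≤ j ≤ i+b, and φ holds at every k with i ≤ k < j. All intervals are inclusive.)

none

Need earliest j ≥ 2 with (grant ∧ ¬req), and (busy → ¬req) at every k in [2,j-1].
  j=2: rhs fails.
  j=3: rhs holds but lhs fails at k=2.
  j=4: rhs fails.
  j=5: rhs fails.
  j=6: rhs fails.
  j=7: rhs fails.
  j=8: rhs fails.
  j=9: rhs fails.
  j=10: rhs fails.
  j=11: rhs holds but lhs fails at k=2.
No witness within the range → none.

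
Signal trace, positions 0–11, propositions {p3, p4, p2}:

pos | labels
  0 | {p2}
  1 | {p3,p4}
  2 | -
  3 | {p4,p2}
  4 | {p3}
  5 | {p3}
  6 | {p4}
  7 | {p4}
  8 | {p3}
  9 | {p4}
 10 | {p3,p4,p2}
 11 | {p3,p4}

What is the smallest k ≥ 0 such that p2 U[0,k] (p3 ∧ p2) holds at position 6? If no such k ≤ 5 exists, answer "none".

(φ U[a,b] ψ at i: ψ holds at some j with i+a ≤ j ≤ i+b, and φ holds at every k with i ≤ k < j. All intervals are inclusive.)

none

Need earliest j ≥ 6 with (p3 ∧ p2), and p2 at every k in [6,j-1].
  j=6: rhs fails.
  j=7: rhs fails.
  j=8: rhs fails.
  j=9: rhs fails.
  j=10: rhs holds but lhs fails at k=6.
  j=11: rhs fails.
No witness within the range → none.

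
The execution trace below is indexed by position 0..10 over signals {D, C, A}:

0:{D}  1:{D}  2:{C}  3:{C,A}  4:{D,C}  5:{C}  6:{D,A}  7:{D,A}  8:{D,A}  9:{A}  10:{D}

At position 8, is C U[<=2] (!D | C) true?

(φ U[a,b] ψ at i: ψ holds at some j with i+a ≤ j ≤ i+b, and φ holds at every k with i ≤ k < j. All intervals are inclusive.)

Need some j in [8,10] with (!D | C), and C at every k in [8,j-1].
  j=8: (!D | C) false.
  j=9: (!D | C) holds, but C fails at k=8 → not this j.
  j=10: (!D | C) false.
No j in the window works → until fails.

No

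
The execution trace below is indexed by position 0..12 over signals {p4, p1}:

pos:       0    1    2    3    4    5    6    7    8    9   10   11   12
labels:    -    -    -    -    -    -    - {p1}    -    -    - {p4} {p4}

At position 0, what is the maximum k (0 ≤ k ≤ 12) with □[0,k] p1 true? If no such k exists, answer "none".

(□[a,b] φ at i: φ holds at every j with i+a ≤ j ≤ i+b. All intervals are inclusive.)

p1 must hold from j=0 onward; find where it first fails.
  j=0: fails → no k works.

none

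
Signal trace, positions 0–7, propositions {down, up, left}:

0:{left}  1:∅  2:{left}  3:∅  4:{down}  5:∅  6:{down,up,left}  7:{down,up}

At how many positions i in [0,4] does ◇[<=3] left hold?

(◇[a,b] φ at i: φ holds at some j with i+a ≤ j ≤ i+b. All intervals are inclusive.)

5

Evaluate at each i in [0,4]:
  i=0: ✓ (witness j=0)
  i=1: ✓ (witness j=2)
  i=2: ✓ (witness j=2)
  i=3: ✓ (witness j=6)
  i=4: ✓ (witness j=6)
Positions where it holds: {0, 1, 2, 3, 4} → 5.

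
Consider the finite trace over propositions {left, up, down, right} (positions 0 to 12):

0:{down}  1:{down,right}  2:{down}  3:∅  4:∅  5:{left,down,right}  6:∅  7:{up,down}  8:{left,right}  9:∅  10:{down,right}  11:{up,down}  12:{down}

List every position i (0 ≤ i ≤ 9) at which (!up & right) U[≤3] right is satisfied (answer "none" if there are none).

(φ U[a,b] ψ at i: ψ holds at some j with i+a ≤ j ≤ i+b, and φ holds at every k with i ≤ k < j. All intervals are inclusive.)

1, 5, 8

Evaluate at each i in [0,9]:
  i=0: ✗ (lhs fails at k=0 before rhs at j=1)
  i=1: ✓ (rhs at j=1)
  i=2: ✗ (lhs fails at k=2 before rhs at j=5)
  i=3: ✗ (lhs fails at k=3 before rhs at j=5)
  i=4: ✗ (lhs fails at k=4 before rhs at j=5)
  i=5: ✓ (rhs at j=5)
  i=6: ✗ (lhs fails at k=6 before rhs at j=8)
  i=7: ✗ (lhs fails at k=7 before rhs at j=8)
  i=8: ✓ (rhs at j=8)
  i=9: ✗ (lhs fails at k=9 before rhs at j=10)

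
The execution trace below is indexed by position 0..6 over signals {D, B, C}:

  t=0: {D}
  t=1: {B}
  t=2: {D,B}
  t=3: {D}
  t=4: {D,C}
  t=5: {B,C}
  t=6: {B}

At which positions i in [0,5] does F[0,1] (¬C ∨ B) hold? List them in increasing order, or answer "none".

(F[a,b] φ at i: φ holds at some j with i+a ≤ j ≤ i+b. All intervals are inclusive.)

Evaluate at each i in [0,5]:
  i=0: ✓ (witness j=0)
  i=1: ✓ (witness j=1)
  i=2: ✓ (witness j=2)
  i=3: ✓ (witness j=3)
  i=4: ✓ (witness j=5)
  i=5: ✓ (witness j=5)

0, 1, 2, 3, 4, 5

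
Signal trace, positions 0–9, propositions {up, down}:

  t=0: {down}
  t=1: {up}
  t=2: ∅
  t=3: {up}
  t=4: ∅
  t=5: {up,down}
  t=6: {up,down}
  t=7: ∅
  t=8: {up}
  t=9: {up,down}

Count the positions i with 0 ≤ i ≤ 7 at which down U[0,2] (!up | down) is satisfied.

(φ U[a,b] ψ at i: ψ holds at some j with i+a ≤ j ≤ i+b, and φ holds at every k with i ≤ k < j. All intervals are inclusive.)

Evaluate at each i in [0,7]:
  i=0: ✓ (rhs at j=0)
  i=1: ✗ (lhs fails at k=1 before rhs at j=2)
  i=2: ✓ (rhs at j=2)
  i=3: ✗ (lhs fails at k=3 before rhs at j=4)
  i=4: ✓ (rhs at j=4)
  i=5: ✓ (rhs at j=5)
  i=6: ✓ (rhs at j=6)
  i=7: ✓ (rhs at j=7)
Positions where it holds: {0, 2, 4, 5, 6, 7} → 6.

6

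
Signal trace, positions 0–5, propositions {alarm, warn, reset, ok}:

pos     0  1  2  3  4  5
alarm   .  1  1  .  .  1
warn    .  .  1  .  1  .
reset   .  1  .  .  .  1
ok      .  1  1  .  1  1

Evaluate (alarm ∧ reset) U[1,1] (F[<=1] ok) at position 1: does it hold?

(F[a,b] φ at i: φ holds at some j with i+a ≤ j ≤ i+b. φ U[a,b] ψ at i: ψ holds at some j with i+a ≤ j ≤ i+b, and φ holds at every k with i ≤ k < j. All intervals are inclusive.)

Need some j in [2,2] with F[<=1] ok, and (alarm ∧ reset) at every k in [1,j-1].
  j=2: F[<=1] ok holds; (alarm ∧ reset) holds at every k in [1,1] → satisfied.

True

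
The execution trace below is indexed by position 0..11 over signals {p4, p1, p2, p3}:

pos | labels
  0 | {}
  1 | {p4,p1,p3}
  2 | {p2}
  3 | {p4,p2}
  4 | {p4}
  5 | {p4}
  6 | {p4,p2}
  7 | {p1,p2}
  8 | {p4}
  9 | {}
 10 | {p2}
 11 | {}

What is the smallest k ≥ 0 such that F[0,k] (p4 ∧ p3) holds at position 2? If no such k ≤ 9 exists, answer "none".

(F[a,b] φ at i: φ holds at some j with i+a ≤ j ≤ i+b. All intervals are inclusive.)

Scan j = 2,3,… for (p4 ∧ p3):
  j=2: fails
  j=3: fails
  j=4: fails
  j=5: fails
  j=6: fails
  j=7: fails
  j=8: fails
  j=9: fails
  j=10: fails
  j=11: fails
No j in [2,11] satisfies it → none.

none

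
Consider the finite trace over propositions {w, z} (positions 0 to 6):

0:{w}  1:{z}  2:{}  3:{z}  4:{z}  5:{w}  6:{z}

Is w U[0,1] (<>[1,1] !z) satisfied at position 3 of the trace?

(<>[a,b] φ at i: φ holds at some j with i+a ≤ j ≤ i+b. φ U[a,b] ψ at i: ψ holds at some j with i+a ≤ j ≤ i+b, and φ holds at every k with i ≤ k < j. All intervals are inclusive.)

Need some j in [3,4] with <>[1,1] !z, and w at every k in [3,j-1].
  j=3: <>[1,1] !z — fails (none in [4,4]).
  j=4: <>[1,1] !z holds, but w fails at k=3 → not this j.
No j in the window works → until fails.

No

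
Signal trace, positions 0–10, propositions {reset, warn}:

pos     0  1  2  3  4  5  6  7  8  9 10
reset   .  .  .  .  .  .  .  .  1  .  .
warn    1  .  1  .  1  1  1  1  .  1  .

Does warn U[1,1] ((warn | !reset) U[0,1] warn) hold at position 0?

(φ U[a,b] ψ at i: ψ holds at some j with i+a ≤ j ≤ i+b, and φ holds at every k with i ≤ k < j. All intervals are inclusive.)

Need some j in [1,1] with ((warn | !reset) U[0,1] warn), and warn at every k in [0,j-1].
  j=1: ((warn | !reset) U[0,1] warn) holds; warn holds at every k in [0,0] → satisfied.

Holds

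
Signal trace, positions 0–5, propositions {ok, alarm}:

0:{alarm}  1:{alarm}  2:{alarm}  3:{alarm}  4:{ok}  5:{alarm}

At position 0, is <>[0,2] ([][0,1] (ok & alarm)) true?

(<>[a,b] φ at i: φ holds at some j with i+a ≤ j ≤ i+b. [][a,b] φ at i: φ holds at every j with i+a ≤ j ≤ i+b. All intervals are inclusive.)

Check [][0,1] (ok & alarm) at each j in [0,2]:
  j=0: fails at 0
  j=1: fails at 1
  j=2: fails at 2
No position in the window satisfies it → formula fails.

False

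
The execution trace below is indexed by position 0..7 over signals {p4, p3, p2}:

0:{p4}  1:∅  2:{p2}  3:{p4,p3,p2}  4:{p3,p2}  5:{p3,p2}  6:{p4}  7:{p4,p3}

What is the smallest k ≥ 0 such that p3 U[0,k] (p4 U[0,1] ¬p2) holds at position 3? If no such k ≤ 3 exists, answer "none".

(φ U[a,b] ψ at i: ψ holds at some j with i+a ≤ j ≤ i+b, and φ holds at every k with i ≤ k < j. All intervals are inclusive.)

Need earliest j ≥ 3 with (p4 U[0,1] ¬p2), and p3 at every k in [3,j-1].
  j=3: rhs fails.
  j=4: rhs fails.
  j=5: rhs fails.
  j=6: rhs holds; lhs holds on [3,5]. k = 3.

3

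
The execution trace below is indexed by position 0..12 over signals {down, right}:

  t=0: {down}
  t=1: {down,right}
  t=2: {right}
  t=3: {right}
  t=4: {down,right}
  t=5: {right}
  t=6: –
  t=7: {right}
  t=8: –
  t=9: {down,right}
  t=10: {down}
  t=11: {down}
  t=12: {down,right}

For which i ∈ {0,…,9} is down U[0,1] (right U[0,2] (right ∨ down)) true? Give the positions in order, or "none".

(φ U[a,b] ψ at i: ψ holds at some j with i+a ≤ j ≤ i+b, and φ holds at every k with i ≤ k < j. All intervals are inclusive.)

0, 1, 2, 3, 4, 5, 7, 9

Evaluate at each i in [0,9]:
  i=0: ✓ (rhs at j=0)
  i=1: ✓ (rhs at j=1)
  i=2: ✓ (rhs at j=2)
  i=3: ✓ (rhs at j=3)
  i=4: ✓ (rhs at j=4)
  i=5: ✓ (rhs at j=5)
  i=6: ✗ (lhs fails at k=6 before rhs at j=7)
  i=7: ✓ (rhs at j=7)
  i=8: ✗ (lhs fails at k=8 before rhs at j=9)
  i=9: ✓ (rhs at j=9)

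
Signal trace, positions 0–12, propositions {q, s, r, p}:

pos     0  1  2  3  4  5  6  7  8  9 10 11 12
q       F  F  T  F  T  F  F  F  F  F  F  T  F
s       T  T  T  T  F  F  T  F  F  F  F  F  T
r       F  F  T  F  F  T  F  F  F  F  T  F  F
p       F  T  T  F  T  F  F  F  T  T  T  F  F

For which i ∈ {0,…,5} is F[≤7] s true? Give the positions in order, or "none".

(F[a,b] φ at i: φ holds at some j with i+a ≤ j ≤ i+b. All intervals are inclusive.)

0, 1, 2, 3, 4, 5

Evaluate at each i in [0,5]:
  i=0: ✓ (witness j=0)
  i=1: ✓ (witness j=1)
  i=2: ✓ (witness j=2)
  i=3: ✓ (witness j=3)
  i=4: ✓ (witness j=6)
  i=5: ✓ (witness j=6)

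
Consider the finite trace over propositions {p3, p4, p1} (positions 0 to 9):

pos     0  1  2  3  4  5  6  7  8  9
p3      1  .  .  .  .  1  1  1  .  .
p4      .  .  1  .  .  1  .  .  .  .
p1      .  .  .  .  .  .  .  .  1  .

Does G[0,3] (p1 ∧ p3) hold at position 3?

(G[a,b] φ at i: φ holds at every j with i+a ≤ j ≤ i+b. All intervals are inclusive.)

Check (p1 ∧ p3) at every j in [3,6]:
  j=3: false
  j=4: false
  j=5: false
  j=6: false
Fails at j=3 → formula fails.

No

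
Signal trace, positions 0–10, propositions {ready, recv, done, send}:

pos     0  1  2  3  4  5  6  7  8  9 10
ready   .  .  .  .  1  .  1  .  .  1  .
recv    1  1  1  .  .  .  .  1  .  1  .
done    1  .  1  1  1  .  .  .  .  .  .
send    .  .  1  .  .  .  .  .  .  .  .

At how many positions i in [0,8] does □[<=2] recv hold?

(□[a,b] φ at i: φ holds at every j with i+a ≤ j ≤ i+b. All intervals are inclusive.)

Evaluate at each i in [0,8]:
  i=0: ✓ (all of [0,2])
  i=1: ✗ (fails at j=3)
  i=2: ✗ (fails at j=3)
  i=3: ✗ (fails at j=3)
  i=4: ✗ (fails at j=4)
  i=5: ✗ (fails at j=5)
  i=6: ✗ (fails at j=6)
  i=7: ✗ (fails at j=8)
  i=8: ✗ (fails at j=8)
Positions where it holds: {0} → 1.

1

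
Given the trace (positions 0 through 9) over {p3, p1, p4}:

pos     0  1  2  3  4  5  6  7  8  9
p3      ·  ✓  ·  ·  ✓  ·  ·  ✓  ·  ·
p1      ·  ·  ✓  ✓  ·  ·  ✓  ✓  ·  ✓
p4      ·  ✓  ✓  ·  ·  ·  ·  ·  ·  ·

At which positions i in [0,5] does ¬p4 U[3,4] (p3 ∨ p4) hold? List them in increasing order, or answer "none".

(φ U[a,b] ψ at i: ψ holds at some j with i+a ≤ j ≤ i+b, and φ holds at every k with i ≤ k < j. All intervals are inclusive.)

3, 4

Evaluate at each i in [0,5]:
  i=0: ✗ (lhs fails at k=1 before rhs at j=4)
  i=1: ✗ (lhs fails at k=1 before rhs at j=4)
  i=2: ✗ (no rhs in [5,6])
  i=3: ✓ (rhs at j=7; lhs holds on [3,6])
  i=4: ✓ (rhs at j=7; lhs holds on [4,6])
  i=5: ✗ (no rhs in [8,9])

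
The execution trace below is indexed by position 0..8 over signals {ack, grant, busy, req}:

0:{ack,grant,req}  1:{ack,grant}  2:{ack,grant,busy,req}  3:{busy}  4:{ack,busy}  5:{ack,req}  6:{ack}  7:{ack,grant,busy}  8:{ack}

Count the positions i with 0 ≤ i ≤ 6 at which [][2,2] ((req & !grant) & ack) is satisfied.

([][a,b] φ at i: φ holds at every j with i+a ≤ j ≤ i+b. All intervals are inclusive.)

Evaluate at each i in [0,6]:
  i=0: ✗ (fails at j=2)
  i=1: ✗ (fails at j=3)
  i=2: ✗ (fails at j=4)
  i=3: ✓ (all of [5,5])
  i=4: ✗ (fails at j=6)
  i=5: ✗ (fails at j=7)
  i=6: ✗ (fails at j=8)
Positions where it holds: {3} → 1.

1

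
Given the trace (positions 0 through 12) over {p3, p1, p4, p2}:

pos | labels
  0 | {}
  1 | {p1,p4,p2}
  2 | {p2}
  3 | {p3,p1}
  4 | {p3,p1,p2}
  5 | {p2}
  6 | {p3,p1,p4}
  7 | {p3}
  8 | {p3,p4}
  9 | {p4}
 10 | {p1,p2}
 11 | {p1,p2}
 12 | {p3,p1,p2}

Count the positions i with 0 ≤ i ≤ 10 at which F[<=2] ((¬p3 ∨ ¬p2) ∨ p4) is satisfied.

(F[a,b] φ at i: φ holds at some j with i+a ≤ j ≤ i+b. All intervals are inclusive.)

Evaluate at each i in [0,10]:
  i=0: ✓ (witness j=0)
  i=1: ✓ (witness j=1)
  i=2: ✓ (witness j=2)
  i=3: ✓ (witness j=3)
  i=4: ✓ (witness j=5)
  i=5: ✓ (witness j=5)
  i=6: ✓ (witness j=6)
  i=7: ✓ (witness j=7)
  i=8: ✓ (witness j=8)
  i=9: ✓ (witness j=9)
  i=10: ✓ (witness j=10)
Positions where it holds: {0, 1, 2, 3, 4, 5, 6, 7, 8, 9, 10} → 11.

11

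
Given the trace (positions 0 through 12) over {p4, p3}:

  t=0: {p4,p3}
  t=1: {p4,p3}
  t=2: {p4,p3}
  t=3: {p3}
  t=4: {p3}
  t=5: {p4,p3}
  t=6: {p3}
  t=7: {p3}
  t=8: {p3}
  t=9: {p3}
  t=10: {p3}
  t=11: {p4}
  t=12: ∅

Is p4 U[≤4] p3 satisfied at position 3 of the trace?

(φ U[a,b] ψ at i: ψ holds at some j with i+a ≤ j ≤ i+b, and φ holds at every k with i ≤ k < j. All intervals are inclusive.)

Need some j in [3,7] with p3, and p4 at every k in [3,j-1].
  j=3: p3 holds; no prefix to check → satisfied.

True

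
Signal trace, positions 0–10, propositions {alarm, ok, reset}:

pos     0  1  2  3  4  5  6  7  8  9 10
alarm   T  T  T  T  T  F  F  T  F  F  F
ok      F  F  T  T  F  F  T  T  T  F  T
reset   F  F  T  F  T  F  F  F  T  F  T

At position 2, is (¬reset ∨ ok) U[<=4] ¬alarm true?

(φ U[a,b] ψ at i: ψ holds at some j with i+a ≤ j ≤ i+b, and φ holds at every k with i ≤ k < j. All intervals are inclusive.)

Need some j in [2,6] with ¬alarm, and (¬reset ∨ ok) at every k in [2,j-1].
  j=2: ¬alarm false.
  j=3: ¬alarm false.
  j=4: ¬alarm false.
  j=5: ¬alarm holds, but (¬reset ∨ ok) fails at k=4 → not this j.
  j=6: ¬alarm holds, but (¬reset ∨ ok) fails at k=4 → not this j.
No j in the window works → until fails.

No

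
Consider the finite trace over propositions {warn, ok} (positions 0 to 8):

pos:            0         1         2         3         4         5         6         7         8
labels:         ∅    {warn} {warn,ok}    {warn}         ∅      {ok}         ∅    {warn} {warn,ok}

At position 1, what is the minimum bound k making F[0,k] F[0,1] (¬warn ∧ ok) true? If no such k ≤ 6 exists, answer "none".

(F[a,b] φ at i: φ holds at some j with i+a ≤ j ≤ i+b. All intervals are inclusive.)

3

Scan j = 1,2,… for F[0,1] (¬warn ∧ ok):
  j=1: fails
  j=2: fails
  j=3: fails
  j=4: holds
First hit at j=4, so smallest k = 4-1 = 3.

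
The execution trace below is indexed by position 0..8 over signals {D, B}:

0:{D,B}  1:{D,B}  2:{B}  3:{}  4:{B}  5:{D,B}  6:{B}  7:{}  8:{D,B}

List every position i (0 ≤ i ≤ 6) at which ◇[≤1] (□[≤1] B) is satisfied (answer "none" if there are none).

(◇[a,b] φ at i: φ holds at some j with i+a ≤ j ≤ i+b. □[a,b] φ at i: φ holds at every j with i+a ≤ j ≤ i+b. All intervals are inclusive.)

Evaluate at each i in [0,6]:
  i=0: ✓ (witness j=0)
  i=1: ✓ (witness j=1)
  i=2: ✗ (none in [2,3])
  i=3: ✓ (witness j=4)
  i=4: ✓ (witness j=4)
  i=5: ✓ (witness j=5)
  i=6: ✗ (none in [6,7])

0, 1, 3, 4, 5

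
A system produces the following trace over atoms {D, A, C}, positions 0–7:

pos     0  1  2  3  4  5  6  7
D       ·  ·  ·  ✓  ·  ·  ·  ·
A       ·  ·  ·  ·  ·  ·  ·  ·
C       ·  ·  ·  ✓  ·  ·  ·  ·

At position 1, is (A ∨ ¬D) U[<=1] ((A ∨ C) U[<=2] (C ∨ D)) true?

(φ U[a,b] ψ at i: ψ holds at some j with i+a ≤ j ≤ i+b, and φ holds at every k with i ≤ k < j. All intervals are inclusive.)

Need some j in [1,2] with ((A ∨ C) U[<=2] (C ∨ D)), and (A ∨ ¬D) at every k in [1,j-1].
  j=1: ((A ∨ C) U[<=2] (C ∨ D)) — fails.
  j=2: ((A ∨ C) U[<=2] (C ∨ D)) — fails.
No j in the window works → until fails.

False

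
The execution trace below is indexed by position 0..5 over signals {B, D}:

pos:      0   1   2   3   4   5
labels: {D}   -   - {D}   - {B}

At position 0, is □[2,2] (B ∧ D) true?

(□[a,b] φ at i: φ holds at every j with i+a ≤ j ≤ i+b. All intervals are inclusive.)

No

Check (B ∧ D) at every j in [2,2]:
  j=2: false
Fails at j=2 → formula fails.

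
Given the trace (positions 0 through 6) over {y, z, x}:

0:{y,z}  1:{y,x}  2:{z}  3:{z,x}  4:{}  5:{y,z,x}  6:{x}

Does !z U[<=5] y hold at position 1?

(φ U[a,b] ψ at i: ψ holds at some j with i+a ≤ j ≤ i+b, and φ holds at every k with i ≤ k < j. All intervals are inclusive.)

Holds

Need some j in [1,6] with y, and !z at every k in [1,j-1].
  j=1: y holds; no prefix to check → satisfied.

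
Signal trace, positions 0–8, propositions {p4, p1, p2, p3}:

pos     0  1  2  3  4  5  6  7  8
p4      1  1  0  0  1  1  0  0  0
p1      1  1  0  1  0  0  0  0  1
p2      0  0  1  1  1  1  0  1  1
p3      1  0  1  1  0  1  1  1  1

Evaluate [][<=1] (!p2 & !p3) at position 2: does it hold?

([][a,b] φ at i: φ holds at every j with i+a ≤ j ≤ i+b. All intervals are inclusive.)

Check (!p2 & !p3) at every j in [2,3]:
  j=2: false
  j=3: false
Fails at j=2 → formula fails.

False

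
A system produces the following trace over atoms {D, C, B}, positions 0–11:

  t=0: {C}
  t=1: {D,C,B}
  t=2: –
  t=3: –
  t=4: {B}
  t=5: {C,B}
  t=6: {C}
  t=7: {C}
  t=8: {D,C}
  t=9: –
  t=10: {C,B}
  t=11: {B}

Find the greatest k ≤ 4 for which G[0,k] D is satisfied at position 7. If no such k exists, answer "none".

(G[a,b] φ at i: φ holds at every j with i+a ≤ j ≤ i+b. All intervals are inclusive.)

D must hold from j=7 onward; find where it first fails.
  j=7: fails → no k works.

none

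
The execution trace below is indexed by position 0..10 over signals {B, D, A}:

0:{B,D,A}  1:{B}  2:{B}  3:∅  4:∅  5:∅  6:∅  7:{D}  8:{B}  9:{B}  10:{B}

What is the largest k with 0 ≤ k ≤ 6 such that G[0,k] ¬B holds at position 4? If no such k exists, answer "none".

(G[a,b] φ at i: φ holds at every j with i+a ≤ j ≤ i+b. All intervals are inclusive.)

3

¬B must hold from j=4 onward; find where it first fails.
  j=4: holds
  j=5: holds
  j=6: holds
  j=7: holds
  j=8: fails
Holds on [4,7], so largest k = 3.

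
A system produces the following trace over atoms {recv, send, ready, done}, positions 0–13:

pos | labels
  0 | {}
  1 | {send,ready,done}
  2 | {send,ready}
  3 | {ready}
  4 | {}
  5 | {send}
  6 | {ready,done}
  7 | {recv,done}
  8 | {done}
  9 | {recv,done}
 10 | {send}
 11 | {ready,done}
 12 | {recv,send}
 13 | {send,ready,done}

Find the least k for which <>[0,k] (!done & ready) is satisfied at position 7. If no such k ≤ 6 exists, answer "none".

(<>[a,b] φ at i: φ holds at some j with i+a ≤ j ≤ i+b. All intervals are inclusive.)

Scan j = 7,8,… for (!done & ready):
  j=7: fails
  j=8: fails
  j=9: fails
  j=10: fails
  j=11: fails
  j=12: fails
  j=13: fails
No j in [7,13] satisfies it → none.

none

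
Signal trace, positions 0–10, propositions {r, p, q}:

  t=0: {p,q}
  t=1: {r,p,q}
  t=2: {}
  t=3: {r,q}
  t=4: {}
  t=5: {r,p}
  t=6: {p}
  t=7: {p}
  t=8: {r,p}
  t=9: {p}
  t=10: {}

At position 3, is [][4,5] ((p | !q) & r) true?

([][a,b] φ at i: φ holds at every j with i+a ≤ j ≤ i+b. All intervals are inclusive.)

Check ((p | !q) & r) at every j in [7,8]:
  j=7: false
  j=8: true
Fails at j=7 → formula fails.

No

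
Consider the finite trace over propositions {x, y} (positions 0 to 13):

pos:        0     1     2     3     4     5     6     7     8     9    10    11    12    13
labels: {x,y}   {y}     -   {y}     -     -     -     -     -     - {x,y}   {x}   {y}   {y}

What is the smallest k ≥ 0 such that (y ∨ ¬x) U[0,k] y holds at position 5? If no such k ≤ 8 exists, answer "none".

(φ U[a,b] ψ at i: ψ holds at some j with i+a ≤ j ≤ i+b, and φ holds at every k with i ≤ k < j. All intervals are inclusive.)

Need earliest j ≥ 5 with y, and (y ∨ ¬x) at every k in [5,j-1].
  j=5: rhs fails.
  j=6: rhs fails.
  j=7: rhs fails.
  j=8: rhs fails.
  j=9: rhs fails.
  j=10: rhs holds; lhs holds on [5,9]. k = 5.

5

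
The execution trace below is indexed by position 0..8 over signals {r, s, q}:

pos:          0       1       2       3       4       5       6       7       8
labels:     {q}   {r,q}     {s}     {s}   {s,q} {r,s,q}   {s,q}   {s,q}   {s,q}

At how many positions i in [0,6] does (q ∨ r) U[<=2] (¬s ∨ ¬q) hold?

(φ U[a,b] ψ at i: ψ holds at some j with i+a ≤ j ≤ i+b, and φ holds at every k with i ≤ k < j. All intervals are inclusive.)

4

Evaluate at each i in [0,6]:
  i=0: ✓ (rhs at j=0)
  i=1: ✓ (rhs at j=1)
  i=2: ✓ (rhs at j=2)
  i=3: ✓ (rhs at j=3)
  i=4: ✗ (no rhs in [4,6])
  i=5: ✗ (no rhs in [5,7])
  i=6: ✗ (no rhs in [6,8])
Positions where it holds: {0, 1, 2, 3} → 4.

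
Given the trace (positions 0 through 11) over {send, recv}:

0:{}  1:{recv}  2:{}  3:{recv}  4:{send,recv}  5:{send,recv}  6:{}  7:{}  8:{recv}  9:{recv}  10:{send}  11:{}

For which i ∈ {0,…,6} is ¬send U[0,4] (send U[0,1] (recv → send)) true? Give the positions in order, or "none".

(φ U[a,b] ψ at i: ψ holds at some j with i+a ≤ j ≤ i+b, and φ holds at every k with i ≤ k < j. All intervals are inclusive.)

0, 1, 2, 3, 4, 5, 6

Evaluate at each i in [0,6]:
  i=0: ✓ (rhs at j=0)
  i=1: ✓ (rhs at j=2; lhs holds on [1,1])
  i=2: ✓ (rhs at j=2)
  i=3: ✓ (rhs at j=4; lhs holds on [3,3])
  i=4: ✓ (rhs at j=4)
  i=5: ✓ (rhs at j=5)
  i=6: ✓ (rhs at j=6)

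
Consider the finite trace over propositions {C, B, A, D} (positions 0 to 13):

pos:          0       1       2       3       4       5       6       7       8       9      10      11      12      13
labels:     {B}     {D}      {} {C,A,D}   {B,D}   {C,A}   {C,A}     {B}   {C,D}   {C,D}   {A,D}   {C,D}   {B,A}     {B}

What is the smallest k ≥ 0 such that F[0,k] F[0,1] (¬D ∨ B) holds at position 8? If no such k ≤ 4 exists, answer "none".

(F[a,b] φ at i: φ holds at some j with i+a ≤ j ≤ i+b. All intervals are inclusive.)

Scan j = 8,9,… for F[0,1] (¬D ∨ B):
  j=8: fails
  j=9: fails
  j=10: fails
  j=11: holds
First hit at j=11, so smallest k = 11-8 = 3.

3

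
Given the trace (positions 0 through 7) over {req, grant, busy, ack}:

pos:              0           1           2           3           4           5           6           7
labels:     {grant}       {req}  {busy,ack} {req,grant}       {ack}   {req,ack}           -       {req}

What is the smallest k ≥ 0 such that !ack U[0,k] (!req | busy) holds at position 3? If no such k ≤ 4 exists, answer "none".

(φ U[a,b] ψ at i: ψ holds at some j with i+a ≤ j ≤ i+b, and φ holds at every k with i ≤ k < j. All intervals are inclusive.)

Need earliest j ≥ 3 with (!req | busy), and !ack at every k in [3,j-1].
  j=3: rhs fails.
  j=4: rhs holds; lhs holds on [3,3]. k = 1.

1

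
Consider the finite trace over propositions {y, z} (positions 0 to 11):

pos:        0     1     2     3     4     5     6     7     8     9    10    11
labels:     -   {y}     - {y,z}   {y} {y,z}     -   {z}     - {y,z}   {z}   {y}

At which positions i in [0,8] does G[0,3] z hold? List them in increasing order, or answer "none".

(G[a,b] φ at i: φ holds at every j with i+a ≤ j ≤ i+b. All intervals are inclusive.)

none

Evaluate at each i in [0,8]:
  i=0: ✗ (fails at j=0)
  i=1: ✗ (fails at j=1)
  i=2: ✗ (fails at j=2)
  i=3: ✗ (fails at j=4)
  i=4: ✗ (fails at j=4)
  i=5: ✗ (fails at j=6)
  i=6: ✗ (fails at j=6)
  i=7: ✗ (fails at j=8)
  i=8: ✗ (fails at j=8)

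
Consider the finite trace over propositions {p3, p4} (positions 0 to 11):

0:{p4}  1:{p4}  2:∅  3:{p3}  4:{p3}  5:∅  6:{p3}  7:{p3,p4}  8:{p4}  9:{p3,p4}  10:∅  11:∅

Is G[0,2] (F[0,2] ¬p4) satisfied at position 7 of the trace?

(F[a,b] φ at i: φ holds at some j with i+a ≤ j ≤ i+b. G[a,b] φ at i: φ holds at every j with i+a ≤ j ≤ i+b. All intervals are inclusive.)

No

Check F[0,2] ¬p4 at every j in [7,9]:
  j=7: fails (none in [7,9])
  j=8: holds (witness at 10)
  j=9: holds (witness at 10)
Fails at j=7 → formula fails.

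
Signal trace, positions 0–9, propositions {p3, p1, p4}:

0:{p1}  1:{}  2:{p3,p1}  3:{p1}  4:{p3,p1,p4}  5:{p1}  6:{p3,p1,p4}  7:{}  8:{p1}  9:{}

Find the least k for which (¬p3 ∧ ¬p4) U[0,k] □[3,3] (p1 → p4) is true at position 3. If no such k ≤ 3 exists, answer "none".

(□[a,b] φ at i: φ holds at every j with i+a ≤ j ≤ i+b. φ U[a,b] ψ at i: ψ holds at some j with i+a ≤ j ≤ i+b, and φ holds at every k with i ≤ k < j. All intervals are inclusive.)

0

Need earliest j ≥ 3 with □[3,3] (p1 → p4), and (¬p3 ∧ ¬p4) at every k in [3,j-1].
  j=3: rhs holds (empty prefix). k = 0.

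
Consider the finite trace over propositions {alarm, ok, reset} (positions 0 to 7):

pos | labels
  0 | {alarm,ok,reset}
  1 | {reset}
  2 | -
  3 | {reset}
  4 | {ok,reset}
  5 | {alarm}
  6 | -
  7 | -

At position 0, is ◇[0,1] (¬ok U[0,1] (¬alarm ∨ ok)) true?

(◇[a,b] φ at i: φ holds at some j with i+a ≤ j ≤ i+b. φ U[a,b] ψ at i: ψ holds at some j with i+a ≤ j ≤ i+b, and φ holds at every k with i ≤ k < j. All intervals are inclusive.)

Check (¬ok U[0,1] (¬alarm ∨ ok)) at each j in [0,1]:
  j=0: holds
  j=1: holds
Found at j=0 → formula holds.

Holds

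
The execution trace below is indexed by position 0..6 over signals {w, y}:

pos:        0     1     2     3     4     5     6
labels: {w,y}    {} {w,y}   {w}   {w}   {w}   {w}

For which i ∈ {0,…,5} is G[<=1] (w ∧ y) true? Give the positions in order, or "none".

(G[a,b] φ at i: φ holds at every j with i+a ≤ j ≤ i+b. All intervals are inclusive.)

none

Evaluate at each i in [0,5]:
  i=0: ✗ (fails at j=1)
  i=1: ✗ (fails at j=1)
  i=2: ✗ (fails at j=3)
  i=3: ✗ (fails at j=3)
  i=4: ✗ (fails at j=4)
  i=5: ✗ (fails at j=5)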